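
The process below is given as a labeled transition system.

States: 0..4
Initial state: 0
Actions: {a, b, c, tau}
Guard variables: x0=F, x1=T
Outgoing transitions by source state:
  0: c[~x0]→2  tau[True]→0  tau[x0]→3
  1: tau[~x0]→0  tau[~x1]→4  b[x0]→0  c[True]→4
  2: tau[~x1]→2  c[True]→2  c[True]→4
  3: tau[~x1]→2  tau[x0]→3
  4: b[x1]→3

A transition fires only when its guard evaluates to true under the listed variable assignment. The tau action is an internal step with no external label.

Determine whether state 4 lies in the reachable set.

Answer: REACHABLE

Analysis:
Guard filter leaves 7 enabled edge(s).
Layer 0: {0}
Layer 1: {2}  total {0,2}
Layer 2: {4}  total {0,2,4}
Layer 3: {3}  total {0,2,3,4}
Reach set: {0,2,3,4}
witness 4: c·c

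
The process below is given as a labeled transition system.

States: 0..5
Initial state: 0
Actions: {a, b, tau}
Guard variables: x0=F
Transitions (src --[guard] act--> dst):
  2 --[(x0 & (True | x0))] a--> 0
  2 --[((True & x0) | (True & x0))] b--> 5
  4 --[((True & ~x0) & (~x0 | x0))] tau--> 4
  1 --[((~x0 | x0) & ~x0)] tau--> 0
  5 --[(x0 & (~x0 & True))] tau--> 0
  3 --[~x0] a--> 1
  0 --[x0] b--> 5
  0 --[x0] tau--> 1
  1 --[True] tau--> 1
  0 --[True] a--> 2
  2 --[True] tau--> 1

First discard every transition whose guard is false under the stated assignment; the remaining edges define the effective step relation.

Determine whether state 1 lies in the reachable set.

Answer: REACHABLE

Working:
Guard filter leaves 6 enabled edge(s).
Layer 0: {0}
Layer 1: {2}  total {0,2}
Layer 2: {1}  total {0,1,2}
Reach set: {0,1,2}
witness 1: a·tau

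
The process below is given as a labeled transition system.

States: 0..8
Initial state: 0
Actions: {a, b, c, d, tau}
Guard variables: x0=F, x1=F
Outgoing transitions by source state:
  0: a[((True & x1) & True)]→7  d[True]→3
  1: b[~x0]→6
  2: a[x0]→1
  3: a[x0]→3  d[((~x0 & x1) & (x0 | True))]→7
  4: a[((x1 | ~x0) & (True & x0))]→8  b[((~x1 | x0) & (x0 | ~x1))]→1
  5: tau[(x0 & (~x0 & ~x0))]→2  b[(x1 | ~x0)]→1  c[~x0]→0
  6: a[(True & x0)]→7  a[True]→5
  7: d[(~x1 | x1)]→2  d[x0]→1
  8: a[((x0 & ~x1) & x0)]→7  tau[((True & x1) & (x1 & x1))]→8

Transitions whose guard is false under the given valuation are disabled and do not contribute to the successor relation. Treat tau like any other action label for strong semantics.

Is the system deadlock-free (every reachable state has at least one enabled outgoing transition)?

Answer: DEADLOCK at state 3

Trace:
R = {0,3}
  0: d→3  [deg 1]
  3: ∅  [deadlock]
trace reaching 3: d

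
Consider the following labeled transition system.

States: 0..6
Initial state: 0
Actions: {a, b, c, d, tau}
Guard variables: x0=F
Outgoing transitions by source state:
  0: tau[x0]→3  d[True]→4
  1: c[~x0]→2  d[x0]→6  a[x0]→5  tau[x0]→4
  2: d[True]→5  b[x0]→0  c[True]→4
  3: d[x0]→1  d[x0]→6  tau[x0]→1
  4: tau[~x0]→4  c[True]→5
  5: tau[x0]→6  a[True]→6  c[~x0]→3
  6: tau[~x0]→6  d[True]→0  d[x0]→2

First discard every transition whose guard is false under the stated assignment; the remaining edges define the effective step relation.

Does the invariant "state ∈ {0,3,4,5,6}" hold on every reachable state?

Inv-set: {0,3,4,5,6}
Reachable = {0,3,4,5,6}
  0: safe
  3: safe
  4: safe
  5: safe
  6: safe

Answer: INVARIANT HOLDS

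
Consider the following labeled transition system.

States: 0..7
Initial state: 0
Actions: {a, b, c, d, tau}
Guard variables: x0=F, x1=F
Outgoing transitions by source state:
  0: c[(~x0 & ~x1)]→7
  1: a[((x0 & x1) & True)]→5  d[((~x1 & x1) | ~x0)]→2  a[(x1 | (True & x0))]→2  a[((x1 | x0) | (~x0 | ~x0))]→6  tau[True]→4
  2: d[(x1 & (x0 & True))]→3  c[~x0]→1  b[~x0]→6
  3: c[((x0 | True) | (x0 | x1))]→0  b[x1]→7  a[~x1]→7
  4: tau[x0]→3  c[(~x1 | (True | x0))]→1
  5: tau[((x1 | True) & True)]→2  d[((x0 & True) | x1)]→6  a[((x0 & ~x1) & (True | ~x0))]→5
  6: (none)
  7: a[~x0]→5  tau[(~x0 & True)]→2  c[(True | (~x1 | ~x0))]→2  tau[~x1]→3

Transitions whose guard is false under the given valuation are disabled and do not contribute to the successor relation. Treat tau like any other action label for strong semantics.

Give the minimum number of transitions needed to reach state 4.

Answer: 4

Trace:
Breadth-first toward 4:
  L0 = {0}
  L1 = {7}
  L2 = {2,3,5}
  L3 = {1,6}
  L4 = {4}
depth(4)=4, e.g. c·c·c·tau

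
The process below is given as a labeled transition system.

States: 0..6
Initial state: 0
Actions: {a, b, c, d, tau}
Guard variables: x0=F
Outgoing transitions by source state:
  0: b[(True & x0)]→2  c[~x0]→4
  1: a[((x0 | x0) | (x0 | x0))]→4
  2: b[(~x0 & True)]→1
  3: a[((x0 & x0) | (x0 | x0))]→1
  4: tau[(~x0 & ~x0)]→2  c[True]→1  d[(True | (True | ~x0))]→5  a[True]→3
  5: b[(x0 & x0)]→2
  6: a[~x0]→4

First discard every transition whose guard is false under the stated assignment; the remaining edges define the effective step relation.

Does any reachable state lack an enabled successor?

Answer: DEADLOCK at state 1

Trace:
Reach set: {0,1,2,3,4,5}
  0: c→4  [1 out]
  1: ∅  [deadlock]
  2: b→1  [1 out]
  3: ∅  [deadlock]
  4: a→3  c→1  d→5  tau→2  [4 out]
  5: ∅  [deadlock]
trace reaching 1: c·c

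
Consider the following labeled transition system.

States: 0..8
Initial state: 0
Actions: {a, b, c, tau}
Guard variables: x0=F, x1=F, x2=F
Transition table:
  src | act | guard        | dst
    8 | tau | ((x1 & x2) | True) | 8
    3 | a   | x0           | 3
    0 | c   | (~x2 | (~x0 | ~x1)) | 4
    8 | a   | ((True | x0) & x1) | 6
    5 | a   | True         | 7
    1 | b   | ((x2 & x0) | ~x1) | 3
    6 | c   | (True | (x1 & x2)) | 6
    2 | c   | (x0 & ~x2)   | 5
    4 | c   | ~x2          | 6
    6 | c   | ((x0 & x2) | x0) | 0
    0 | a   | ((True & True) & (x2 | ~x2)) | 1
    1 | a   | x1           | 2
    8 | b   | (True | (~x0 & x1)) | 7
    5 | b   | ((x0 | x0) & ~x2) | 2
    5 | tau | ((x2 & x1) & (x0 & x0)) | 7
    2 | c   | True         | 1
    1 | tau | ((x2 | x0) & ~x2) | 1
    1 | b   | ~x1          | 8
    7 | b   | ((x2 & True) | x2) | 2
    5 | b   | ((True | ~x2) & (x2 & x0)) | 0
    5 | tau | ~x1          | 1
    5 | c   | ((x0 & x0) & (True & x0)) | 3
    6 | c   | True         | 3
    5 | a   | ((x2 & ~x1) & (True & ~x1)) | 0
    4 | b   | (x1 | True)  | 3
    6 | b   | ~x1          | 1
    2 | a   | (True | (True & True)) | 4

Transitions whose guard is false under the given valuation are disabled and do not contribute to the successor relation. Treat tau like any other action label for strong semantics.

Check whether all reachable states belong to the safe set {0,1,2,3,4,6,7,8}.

Answer: INVARIANT HOLDS

Working:
Safe = {0,1,2,3,4,6,7,8}
Reachable = {0,1,3,4,6,7,8}
  0: ok
  1: ok
  3: ok
  4: ok
  6: ok
  7: ok
  8: ok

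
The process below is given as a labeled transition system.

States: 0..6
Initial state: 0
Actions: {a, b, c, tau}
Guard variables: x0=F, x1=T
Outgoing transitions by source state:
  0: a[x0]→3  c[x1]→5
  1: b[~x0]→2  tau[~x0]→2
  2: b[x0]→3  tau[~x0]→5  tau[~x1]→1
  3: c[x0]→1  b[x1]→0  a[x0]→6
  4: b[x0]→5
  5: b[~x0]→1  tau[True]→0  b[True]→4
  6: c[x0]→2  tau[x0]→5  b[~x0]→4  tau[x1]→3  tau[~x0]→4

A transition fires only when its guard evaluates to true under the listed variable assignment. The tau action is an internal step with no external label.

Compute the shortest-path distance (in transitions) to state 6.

Answer: UNREACHABLE

Working:
Layered search for 6:
  depth 0: {0}
  depth 1: {5}
  depth 2: {1,4}
  depth 3: {2}
6 never appears.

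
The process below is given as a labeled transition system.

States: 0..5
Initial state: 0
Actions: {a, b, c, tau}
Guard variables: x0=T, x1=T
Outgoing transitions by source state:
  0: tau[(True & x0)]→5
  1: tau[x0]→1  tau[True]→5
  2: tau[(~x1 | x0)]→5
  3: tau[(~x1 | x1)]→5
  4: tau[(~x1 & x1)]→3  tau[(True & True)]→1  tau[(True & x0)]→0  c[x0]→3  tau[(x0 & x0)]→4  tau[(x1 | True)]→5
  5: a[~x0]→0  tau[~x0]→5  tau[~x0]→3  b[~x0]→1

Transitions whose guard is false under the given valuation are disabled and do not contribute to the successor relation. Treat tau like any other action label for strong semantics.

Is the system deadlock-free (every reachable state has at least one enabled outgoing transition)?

Reachable = {0,5}
  0: tau→5  [deg 1]
  5: ∅  [STUCK]
trace reaching 5: tau

Answer: DEADLOCK at state 5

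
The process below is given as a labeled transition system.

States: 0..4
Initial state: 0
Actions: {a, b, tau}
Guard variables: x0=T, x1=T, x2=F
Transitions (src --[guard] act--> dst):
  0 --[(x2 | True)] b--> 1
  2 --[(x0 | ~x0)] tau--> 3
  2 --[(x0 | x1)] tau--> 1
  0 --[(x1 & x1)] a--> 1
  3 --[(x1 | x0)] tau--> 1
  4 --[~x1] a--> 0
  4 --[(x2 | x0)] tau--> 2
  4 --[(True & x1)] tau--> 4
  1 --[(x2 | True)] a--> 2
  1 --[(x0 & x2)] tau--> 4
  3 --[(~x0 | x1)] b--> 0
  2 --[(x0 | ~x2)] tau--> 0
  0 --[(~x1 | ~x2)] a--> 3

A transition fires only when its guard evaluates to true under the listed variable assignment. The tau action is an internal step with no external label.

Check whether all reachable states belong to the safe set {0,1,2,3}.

Inv-set: {0,1,2,3}
R = {0,1,2,3}
  0: safe
  1: safe
  2: safe
  3: safe

Answer: INVARIANT HOLDS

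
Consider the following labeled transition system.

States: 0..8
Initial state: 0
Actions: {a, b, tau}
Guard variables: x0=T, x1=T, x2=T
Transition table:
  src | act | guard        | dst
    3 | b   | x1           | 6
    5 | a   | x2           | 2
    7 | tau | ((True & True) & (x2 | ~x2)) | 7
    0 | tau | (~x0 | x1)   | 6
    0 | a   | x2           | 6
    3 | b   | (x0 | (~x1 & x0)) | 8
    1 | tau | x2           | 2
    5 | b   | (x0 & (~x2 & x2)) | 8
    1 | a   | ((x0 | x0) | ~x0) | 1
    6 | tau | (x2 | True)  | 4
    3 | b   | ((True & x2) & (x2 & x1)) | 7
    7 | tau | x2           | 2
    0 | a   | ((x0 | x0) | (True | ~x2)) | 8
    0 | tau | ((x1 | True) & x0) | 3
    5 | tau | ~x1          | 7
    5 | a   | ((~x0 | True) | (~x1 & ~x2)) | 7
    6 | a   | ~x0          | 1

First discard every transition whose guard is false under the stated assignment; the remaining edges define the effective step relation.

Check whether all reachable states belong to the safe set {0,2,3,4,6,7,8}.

Answer: INVARIANT HOLDS

Working:
Allowed set {0,2,3,4,6,7,8}
Reachable = {0,2,3,4,6,7,8}
  0: ok
  2: ok
  3: ok
  4: ok
  6: ok
  7: ok
  8: ok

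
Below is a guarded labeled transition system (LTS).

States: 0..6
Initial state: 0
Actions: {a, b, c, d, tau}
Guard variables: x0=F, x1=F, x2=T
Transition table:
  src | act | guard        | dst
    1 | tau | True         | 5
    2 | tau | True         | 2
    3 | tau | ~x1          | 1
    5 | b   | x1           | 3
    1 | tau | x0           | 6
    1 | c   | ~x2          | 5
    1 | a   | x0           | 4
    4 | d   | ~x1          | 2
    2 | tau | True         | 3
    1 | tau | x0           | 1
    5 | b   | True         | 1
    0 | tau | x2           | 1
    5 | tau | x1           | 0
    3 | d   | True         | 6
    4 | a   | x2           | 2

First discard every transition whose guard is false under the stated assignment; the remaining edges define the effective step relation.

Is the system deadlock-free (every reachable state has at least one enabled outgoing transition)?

Answer: DEADLOCK-FREE

Working:
R = {0,1,5}
  0: tau→1  [deg 1]
  1: tau→5  [deg 1]
  5: b→1  [deg 1]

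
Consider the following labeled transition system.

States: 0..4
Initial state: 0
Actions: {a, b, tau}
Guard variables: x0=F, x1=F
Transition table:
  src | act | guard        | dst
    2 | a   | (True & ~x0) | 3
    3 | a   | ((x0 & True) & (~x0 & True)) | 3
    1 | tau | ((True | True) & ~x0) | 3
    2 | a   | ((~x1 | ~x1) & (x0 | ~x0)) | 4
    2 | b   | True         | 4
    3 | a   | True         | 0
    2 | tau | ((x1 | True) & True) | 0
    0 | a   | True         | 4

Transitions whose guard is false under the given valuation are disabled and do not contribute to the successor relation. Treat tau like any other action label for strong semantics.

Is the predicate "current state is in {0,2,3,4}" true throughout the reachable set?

Answer: INVARIANT HOLDS

Trace:
Allowed set {0,2,3,4}
Reach set: {0,4}
  0: ok
  4: ok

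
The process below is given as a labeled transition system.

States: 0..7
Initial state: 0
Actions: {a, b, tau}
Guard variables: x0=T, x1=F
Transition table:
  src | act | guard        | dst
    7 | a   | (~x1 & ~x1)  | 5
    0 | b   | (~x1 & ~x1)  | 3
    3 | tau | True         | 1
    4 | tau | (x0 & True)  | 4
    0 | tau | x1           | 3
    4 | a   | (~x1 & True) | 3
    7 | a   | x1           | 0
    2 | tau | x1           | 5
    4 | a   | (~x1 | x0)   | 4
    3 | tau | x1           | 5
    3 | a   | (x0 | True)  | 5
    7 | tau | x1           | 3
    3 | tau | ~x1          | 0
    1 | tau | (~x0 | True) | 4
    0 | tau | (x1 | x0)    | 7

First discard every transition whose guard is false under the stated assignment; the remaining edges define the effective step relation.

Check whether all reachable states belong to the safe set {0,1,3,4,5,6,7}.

Answer: INVARIANT HOLDS

Working:
Safe = {0,1,3,4,5,6,7}
R = {0,1,3,4,5,7}
  0: ok
  1: ok
  3: ok
  4: ok
  5: ok
  7: ok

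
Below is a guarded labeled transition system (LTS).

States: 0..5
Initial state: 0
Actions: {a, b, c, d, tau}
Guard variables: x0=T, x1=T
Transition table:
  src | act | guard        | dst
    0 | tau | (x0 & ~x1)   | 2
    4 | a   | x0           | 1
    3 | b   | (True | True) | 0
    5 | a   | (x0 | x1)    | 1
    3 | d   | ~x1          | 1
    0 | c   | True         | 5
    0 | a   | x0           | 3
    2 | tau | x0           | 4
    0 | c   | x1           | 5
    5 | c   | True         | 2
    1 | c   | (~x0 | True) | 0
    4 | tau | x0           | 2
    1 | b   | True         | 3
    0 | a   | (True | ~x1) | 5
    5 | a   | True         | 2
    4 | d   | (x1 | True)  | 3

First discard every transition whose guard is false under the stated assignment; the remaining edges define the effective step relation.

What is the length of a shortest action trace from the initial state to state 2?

Answer: 2

Trace:
BFS to 2:
  Layer 0: {0}
  Layer 1: {3,5}
  Layer 2: {1,2}
2 enters at depth 2; path a·a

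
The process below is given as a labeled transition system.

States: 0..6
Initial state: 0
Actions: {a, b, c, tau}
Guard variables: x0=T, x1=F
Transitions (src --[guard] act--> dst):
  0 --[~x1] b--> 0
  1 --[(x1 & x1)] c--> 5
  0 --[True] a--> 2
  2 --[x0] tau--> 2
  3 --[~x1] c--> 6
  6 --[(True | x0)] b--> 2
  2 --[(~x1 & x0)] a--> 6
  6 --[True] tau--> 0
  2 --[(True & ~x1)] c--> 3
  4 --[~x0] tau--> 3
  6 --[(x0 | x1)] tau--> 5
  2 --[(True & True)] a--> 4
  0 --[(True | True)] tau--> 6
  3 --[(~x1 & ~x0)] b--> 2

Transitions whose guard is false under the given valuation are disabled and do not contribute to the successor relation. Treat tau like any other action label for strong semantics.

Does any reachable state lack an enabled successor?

Reach set: {0,2,3,4,5,6}
  0: a→2  b→0  tau→6  [3 exit(s)]
  2: a→4  a→6  c→3  tau→2  [4 exit(s)]
  3: c→6  [1 exit(s)]
  4: ∅  [no exit]
  5: ∅  [no exit]
  6: b→2  tau→0  tau→5  [3 exit(s)]
trace reaching 4: a·a

Answer: DEADLOCK at state 4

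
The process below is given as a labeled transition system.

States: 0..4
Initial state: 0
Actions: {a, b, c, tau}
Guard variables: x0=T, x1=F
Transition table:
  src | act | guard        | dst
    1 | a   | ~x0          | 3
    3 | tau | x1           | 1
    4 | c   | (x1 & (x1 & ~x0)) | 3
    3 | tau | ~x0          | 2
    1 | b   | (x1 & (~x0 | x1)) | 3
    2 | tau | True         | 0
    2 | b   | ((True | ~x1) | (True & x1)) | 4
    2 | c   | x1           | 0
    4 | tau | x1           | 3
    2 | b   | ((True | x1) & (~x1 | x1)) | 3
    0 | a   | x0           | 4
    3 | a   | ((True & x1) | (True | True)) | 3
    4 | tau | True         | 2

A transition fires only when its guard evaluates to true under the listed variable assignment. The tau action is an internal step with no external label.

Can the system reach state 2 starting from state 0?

After dropping false guards: 6 live edges.
L0 = {0}
L1 = {4}  now seen {0,4}
L2 = {2}  now seen {0,2,4}
L3 = {3}  now seen {0,2,3,4}
R = {0,2,3,4}
Path to 2: a·tau

Answer: REACHABLE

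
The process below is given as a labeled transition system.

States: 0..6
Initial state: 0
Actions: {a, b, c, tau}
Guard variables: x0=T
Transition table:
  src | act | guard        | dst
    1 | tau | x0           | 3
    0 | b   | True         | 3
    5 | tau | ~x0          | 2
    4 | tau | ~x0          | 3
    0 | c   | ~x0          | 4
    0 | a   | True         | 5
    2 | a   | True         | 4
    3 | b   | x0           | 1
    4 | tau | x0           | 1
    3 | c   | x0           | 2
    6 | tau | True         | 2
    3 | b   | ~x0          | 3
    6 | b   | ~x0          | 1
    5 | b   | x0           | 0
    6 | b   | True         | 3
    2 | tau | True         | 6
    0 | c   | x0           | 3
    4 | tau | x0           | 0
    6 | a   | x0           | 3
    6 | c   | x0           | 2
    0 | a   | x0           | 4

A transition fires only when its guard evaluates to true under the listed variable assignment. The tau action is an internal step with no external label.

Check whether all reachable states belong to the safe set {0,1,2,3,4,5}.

Answer: INVARIANT VIOLATED at state 6

Analysis:
Allowed set {0,1,2,3,4,5}
Reach set: {0,1,2,3,4,5,6}
  0: ok
  1: ok
  2: ok
  3: ok
  4: ok
  5: ok
  6: ✗ unsafe
witness against invariant: b·c·tau → 6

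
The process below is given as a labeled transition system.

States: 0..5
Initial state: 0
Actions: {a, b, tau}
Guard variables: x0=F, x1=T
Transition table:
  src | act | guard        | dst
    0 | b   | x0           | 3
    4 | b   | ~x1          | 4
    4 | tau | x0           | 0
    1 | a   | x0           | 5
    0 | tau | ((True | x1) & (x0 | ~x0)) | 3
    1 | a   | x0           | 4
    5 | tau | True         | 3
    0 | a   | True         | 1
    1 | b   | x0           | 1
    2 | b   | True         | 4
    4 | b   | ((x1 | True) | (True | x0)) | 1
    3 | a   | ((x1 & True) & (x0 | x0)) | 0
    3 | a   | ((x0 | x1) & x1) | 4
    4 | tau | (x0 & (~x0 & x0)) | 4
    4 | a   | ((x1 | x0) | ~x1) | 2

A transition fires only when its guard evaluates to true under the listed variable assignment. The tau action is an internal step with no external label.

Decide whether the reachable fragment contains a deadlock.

Answer: DEADLOCK at state 1

Working:
Reach set: {0,1,2,3,4}
  0: a→1  tau→3  [deg 2]
  1: ∅  [STUCK]
  2: b→4  [deg 1]
  3: a→4  [deg 1]
  4: a→2  b→1  [deg 2]
trace reaching 1: a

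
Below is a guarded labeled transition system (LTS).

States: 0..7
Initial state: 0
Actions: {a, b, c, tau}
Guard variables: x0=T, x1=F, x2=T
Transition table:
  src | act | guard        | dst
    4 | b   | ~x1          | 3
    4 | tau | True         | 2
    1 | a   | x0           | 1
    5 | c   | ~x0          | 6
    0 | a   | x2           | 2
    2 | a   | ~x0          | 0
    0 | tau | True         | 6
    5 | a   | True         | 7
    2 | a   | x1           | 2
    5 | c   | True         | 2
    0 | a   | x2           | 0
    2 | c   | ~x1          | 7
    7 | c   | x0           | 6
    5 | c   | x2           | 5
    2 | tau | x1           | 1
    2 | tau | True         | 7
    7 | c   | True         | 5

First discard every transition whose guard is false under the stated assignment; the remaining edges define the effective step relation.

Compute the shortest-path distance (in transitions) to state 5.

Answer: 3

Working:
Layered search for 5:
  Layer 0: {0}
  Layer 1: {2,6}
  Layer 2: {7}
  Layer 3: {5}
depth(5)=3, e.g. a·c·c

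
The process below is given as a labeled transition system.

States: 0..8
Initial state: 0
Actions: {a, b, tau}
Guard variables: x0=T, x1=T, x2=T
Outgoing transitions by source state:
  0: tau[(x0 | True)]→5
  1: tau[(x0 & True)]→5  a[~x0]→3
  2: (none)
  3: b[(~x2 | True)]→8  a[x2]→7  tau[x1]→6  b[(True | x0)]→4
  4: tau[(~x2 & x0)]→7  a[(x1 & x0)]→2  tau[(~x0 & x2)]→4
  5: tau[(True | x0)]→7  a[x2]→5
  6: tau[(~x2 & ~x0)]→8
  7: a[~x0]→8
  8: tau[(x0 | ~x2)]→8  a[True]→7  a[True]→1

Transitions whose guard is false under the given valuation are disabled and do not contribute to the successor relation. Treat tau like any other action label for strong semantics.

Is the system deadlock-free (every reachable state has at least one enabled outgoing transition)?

Answer: DEADLOCK at state 7

Analysis:
R = {0,5,7}
  0: tau→5  [1 out]
  5: a→5  tau→7  [2 out]
  7: ∅  [no exit]
Path to 7: tau·tau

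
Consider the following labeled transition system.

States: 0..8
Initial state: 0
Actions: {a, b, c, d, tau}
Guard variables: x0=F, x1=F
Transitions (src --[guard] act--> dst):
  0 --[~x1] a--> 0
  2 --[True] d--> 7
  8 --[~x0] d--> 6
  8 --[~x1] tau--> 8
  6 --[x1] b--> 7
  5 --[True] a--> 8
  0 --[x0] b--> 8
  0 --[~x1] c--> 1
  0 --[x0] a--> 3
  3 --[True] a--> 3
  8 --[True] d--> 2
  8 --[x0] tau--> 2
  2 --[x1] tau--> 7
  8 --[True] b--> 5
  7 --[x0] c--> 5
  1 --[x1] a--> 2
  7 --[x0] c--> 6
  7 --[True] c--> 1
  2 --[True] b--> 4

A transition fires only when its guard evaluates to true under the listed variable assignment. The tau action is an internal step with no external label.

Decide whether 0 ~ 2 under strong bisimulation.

Answer: NOT BISIMILAR

Trace:
Compute ~ classes (split until stable):
  π0 = {{0,1,2,3,4,5,6,7,8}}
  π1 = {{0},{1,4,6},{2},{3,5},{7},{8}}
  π2 = {{0},{1,4,6},{2},{3},{5},{7},{8}}
Fixed point at round 3; 7 class(es).
[0]={0}  [2]={2}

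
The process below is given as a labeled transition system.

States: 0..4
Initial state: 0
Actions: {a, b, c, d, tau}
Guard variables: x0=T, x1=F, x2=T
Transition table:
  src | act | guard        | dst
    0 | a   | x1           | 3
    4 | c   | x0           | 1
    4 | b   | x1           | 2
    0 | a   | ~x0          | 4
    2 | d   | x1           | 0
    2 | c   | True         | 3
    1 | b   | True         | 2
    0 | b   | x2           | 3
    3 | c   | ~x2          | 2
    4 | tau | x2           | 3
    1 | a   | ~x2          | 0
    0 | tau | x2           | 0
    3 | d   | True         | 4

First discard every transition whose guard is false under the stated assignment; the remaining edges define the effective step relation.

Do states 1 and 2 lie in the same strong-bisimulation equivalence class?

Compute ~ classes (split until stable):
  π0 = {{0,1,2,3,4}}
  π1 = {{0},{1},{2},{3},{4}}
5 equivalence class(es) (converged in 2)
1∈{1}, 2∈{2}

Answer: NOT BISIMILAR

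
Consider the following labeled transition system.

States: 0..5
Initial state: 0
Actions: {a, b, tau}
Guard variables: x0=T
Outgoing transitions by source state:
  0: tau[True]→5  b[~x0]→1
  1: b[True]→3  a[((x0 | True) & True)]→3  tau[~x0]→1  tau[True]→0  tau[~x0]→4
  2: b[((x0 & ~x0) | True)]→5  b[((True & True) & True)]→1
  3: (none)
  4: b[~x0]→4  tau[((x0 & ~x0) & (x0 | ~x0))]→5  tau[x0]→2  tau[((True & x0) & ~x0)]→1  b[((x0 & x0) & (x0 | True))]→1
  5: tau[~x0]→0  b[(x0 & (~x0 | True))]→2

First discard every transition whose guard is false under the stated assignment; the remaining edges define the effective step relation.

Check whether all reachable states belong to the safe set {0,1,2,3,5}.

Inv-set: {0,1,2,3,5}
Reachable = {0,1,2,3,5}
  0: ✓
  1: ✓
  2: ✓
  3: ✓
  5: ✓

Answer: INVARIANT HOLDS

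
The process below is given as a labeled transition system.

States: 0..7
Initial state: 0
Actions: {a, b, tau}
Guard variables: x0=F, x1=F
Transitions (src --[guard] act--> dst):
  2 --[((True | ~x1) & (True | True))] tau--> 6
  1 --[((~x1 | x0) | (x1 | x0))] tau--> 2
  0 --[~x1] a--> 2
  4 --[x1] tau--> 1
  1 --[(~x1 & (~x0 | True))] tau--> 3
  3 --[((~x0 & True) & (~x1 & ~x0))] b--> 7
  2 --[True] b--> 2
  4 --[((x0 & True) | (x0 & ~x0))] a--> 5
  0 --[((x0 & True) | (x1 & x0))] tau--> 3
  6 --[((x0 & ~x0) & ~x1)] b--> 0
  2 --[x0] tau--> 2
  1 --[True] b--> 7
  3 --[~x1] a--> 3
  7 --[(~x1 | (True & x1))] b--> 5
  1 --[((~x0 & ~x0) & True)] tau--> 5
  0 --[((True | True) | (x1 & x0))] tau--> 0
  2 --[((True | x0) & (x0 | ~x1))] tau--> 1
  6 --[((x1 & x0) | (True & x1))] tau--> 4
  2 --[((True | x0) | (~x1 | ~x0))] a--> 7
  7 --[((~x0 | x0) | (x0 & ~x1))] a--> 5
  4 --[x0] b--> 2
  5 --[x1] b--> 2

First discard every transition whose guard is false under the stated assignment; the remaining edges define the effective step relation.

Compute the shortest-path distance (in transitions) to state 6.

Answer: 2

Trace:
Breadth-first toward 6:
  L0 = {0}
  L1 = {2}
  L2 = {1,6,7}
depth(6)=2, e.g. a·tau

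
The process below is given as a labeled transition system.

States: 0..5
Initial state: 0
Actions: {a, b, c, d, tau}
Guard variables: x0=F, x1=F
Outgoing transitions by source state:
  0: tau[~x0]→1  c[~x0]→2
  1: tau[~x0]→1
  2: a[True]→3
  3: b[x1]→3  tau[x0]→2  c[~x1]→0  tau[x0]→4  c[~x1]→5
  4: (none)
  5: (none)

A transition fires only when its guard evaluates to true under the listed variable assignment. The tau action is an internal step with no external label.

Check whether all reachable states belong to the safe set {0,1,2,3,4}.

Safe = {0,1,2,3,4}
Reach set: {0,1,2,3,5}
  0: safe
  1: safe
  2: safe
  3: safe
  5: outside
witness against invariant: c·a·c → 5

Answer: INVARIANT VIOLATED at state 5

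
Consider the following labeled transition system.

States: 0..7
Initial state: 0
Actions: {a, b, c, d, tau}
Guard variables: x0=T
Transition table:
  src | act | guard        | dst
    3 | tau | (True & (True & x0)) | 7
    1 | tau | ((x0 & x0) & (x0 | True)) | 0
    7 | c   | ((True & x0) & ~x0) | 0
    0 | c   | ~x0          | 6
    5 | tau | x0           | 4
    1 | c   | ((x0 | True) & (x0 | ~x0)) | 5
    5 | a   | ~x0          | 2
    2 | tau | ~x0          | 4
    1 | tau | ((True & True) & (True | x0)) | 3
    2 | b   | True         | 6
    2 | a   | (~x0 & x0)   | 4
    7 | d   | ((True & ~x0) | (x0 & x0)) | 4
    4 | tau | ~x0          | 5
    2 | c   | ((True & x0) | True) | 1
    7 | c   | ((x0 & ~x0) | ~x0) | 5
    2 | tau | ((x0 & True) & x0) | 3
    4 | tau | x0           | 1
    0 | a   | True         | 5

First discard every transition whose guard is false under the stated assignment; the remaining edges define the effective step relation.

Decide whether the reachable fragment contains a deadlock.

Answer: DEADLOCK-FREE

Analysis:
Reachable = {0,1,3,4,5,7}
  0: a→5  [1 exit(s)]
  1: c→5  tau→0  tau→3  [3 exit(s)]
  3: tau→7  [1 exit(s)]
  4: tau→1  [1 exit(s)]
  5: tau→4  [1 exit(s)]
  7: d→4  [1 exit(s)]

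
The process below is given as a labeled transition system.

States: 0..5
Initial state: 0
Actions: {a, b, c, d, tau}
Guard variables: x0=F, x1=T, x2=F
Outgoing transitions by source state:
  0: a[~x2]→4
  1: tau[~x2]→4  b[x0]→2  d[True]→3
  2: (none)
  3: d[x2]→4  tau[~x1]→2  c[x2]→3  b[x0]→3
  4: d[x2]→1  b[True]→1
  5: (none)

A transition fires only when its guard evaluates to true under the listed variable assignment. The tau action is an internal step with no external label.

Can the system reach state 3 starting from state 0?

Answer: REACHABLE

Analysis:
After dropping false guards: 4 live edges.
L0 = {0}
L1 = {4}  now seen {0,4}
L2 = {1}  now seen {0,1,4}
L3 = {3}  now seen {0,1,3,4}
R = {0,1,3,4}
Path to 3: a·b·d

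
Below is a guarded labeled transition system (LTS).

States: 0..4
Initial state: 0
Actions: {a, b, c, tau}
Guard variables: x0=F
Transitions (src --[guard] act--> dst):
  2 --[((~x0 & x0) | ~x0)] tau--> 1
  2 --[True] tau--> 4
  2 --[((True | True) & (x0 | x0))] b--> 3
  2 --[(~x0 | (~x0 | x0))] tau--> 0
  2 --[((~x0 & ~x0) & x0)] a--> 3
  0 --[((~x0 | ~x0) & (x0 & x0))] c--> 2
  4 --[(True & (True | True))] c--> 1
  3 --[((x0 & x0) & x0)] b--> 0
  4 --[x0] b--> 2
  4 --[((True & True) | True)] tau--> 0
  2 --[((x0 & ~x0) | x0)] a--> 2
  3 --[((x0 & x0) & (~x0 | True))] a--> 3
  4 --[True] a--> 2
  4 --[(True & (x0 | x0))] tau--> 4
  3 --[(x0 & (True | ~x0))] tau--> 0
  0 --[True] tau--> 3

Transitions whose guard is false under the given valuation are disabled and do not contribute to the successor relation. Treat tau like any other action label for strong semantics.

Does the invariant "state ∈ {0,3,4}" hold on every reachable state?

Answer: INVARIANT HOLDS

Analysis:
Allowed set {0,3,4}
Reachable = {0,3}
  0: ok
  3: ok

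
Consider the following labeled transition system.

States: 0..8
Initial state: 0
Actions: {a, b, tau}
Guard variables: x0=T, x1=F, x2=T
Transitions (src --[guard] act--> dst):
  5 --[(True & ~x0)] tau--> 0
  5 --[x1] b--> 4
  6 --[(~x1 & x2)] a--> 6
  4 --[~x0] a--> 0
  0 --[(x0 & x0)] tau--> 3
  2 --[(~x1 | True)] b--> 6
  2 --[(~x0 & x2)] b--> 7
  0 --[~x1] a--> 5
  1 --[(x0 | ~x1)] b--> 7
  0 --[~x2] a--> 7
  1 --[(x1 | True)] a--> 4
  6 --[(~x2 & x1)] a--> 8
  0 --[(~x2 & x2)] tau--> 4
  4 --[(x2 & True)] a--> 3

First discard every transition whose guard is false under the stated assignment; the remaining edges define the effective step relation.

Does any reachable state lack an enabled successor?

Reach set: {0,3,5}
  0: a→5  tau→3  [2 out]
  3: ∅  [STUCK]
  5: ∅  [STUCK]
Path to 3: tau

Answer: DEADLOCK at state 3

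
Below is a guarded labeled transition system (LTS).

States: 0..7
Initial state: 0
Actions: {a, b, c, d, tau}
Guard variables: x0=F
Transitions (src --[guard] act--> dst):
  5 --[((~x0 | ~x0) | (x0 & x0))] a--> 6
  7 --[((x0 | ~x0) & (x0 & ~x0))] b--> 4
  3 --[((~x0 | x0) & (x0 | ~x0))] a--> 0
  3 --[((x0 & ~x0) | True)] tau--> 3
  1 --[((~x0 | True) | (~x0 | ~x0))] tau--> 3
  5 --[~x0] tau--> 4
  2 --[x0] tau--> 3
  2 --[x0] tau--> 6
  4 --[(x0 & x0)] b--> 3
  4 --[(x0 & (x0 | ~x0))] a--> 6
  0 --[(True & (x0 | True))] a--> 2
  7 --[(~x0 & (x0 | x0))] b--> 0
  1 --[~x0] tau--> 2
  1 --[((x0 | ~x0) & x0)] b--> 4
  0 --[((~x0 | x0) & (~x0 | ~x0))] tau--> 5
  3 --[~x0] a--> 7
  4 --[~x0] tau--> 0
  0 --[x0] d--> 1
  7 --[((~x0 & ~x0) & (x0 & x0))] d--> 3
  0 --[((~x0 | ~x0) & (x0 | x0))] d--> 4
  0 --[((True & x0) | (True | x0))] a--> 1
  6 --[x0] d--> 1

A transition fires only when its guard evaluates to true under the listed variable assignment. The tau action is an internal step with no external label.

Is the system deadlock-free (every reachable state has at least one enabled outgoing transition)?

Answer: DEADLOCK at state 2

Analysis:
R = {0,1,2,3,4,5,6,7}
  0: a→1  a→2  tau→5  [3 out]
  1: tau→2  tau→3  [2 out]
  2: ∅  [no exit]
  3: a→0  a→7  tau→3  [3 out]
  4: tau→0  [1 out]
  5: a→6  tau→4  [2 out]
  6: ∅  [no exit]
  7: ∅  [no exit]
trace reaching 2: a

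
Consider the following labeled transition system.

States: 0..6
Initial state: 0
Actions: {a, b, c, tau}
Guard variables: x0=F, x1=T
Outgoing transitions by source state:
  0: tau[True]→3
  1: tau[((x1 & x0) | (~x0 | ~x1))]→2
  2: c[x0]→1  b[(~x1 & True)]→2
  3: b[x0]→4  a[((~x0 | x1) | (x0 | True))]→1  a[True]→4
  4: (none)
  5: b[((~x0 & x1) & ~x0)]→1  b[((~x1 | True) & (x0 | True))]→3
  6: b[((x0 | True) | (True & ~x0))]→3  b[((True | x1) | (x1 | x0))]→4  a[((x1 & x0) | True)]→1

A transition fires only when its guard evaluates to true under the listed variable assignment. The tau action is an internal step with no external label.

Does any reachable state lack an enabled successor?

Answer: DEADLOCK at state 2

Trace:
R = {0,1,2,3,4}
  0: tau→3  [1 exit(s)]
  1: tau→2  [1 exit(s)]
  2: ∅  [no exit]
  3: a→1  a→4  [2 exit(s)]
  4: ∅  [no exit]
trace reaching 2: tau·a·tau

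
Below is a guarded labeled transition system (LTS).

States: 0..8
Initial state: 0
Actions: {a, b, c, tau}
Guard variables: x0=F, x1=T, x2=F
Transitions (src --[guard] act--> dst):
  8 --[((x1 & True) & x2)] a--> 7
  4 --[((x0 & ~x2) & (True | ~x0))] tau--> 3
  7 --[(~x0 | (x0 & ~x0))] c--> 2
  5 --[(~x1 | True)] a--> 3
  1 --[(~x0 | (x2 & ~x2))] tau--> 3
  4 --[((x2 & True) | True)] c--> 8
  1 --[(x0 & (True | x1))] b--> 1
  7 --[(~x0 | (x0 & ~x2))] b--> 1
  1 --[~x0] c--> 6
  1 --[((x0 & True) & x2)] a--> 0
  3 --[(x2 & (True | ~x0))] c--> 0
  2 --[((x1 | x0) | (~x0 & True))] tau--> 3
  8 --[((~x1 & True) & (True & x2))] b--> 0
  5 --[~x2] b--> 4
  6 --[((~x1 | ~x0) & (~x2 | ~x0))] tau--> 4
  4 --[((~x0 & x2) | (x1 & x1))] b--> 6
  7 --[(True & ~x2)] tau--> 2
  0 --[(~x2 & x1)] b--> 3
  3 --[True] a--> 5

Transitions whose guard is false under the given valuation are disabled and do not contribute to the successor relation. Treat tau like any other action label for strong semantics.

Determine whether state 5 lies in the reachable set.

Answer: REACHABLE

Trace:
Guard filter leaves 13 enabled edge(s).
L0 = {0}
L1 = {3}  now seen {0,3}
L2 = {5}  now seen {0,3,5}
L3 = {4}  now seen {0,3,4,5}
L4 = {6,8}  now seen {0,3,4,5,6,8}
Reach set: {0,3,4,5,6,8}
Path to 5: b·a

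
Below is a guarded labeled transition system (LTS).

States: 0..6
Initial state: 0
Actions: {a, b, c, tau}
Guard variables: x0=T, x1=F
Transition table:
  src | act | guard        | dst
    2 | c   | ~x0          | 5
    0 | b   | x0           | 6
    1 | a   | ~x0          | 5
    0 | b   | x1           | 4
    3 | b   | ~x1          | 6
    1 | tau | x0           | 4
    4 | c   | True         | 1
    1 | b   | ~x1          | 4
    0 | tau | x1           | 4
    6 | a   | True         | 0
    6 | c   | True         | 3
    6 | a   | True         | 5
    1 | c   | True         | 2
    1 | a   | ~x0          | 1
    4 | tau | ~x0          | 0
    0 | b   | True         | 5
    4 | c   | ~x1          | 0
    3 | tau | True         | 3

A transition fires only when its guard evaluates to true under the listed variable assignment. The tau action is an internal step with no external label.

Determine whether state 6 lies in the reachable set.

Answer: REACHABLE

Analysis:
Guard filter leaves 12 enabled edge(s).
Layer 0: {0}
Layer 1: {5,6}  now seen {0,5,6}
Layer 2: {3}  now seen {0,3,5,6}
R = {0,3,5,6}
Path to 6: b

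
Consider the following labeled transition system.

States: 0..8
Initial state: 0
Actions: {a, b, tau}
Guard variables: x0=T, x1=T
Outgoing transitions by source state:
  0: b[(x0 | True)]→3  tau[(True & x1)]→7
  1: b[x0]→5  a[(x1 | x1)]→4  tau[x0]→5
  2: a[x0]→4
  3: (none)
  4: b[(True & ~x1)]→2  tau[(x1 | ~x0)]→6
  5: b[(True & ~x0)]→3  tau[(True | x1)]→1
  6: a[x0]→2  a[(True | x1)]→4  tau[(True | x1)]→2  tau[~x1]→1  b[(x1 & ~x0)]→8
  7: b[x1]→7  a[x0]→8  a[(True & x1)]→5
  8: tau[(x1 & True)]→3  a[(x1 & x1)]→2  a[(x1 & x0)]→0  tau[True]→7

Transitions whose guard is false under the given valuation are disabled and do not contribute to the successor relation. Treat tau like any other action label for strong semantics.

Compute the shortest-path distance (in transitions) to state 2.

Answer: 3

Analysis:
Breadth-first toward 2:
  depth 0: {0}
  depth 1: {3,7}
  depth 2: {5,8}
  depth 3: {1,2}
depth(2)=3, e.g. tau·a·a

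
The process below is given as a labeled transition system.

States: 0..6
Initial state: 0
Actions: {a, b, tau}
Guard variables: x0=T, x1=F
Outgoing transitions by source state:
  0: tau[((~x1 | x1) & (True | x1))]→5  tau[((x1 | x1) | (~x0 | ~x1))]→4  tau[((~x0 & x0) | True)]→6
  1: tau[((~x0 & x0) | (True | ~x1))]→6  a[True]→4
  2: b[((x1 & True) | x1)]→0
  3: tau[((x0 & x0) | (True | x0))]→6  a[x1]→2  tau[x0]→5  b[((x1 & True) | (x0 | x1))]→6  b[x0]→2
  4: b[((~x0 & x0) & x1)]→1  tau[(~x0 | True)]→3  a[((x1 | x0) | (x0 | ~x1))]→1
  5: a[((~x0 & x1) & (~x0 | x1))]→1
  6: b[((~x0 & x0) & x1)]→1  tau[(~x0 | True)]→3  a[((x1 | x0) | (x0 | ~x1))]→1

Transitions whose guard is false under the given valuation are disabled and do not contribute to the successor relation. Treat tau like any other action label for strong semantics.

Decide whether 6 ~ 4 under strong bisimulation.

Refine partition for ~:
  round 0: {{0,1,2,3,4,5,6}}
  round 1: {{0},{1,4,6},{2,5},{3}}
  round 2: {{0},{1},{2,5},{3},{4,6}}
stable after 3 split(s): 5 block(s)
class of 6: {4,6}; class of 4: {4,6}

Answer: BISIMILAR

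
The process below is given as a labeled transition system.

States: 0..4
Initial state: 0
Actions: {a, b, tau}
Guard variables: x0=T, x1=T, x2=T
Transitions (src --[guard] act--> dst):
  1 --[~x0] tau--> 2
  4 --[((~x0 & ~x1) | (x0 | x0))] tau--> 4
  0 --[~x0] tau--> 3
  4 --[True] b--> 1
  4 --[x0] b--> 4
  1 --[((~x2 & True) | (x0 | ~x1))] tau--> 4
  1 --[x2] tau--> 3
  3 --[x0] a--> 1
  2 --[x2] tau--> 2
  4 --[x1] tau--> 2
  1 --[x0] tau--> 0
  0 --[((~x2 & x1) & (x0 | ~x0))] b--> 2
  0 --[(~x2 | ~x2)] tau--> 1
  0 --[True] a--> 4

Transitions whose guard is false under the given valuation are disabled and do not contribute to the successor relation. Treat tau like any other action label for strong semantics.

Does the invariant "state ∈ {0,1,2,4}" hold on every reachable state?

Safe = {0,1,2,4}
R = {0,1,2,3,4}
  0: ok
  1: ok
  2: ok
  3: outside
  4: ok
counterexample path to 3: a·b·tau

Answer: INVARIANT VIOLATED at state 3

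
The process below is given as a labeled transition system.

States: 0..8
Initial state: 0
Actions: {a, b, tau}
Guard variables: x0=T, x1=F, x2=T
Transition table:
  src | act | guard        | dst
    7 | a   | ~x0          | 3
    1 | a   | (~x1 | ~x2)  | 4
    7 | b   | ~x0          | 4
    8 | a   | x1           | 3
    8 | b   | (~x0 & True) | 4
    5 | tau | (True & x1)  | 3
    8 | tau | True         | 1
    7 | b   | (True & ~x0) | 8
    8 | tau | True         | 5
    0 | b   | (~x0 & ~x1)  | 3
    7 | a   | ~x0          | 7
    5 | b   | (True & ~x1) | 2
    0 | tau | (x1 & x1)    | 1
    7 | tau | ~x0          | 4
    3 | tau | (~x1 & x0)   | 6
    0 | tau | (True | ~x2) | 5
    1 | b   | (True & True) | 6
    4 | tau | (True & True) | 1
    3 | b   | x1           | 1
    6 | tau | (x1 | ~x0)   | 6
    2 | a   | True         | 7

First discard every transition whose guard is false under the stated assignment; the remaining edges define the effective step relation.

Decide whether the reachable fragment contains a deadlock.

Reach set: {0,2,5,7}
  0: tau→5  [deg 1]
  2: a→7  [deg 1]
  5: b→2  [deg 1]
  7: ∅  [no exit]
trace reaching 7: tau·b·a

Answer: DEADLOCK at state 7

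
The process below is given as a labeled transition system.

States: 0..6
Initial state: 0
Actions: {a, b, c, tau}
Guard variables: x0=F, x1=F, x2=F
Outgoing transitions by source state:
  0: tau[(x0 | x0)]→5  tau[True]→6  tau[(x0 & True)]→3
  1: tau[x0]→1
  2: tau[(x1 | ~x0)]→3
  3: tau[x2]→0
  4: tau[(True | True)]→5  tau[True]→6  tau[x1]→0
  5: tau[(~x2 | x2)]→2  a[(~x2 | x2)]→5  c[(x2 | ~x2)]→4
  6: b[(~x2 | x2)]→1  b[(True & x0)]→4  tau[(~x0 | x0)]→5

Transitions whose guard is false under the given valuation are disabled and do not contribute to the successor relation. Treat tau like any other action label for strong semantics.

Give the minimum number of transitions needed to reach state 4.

Answer: 3

Analysis:
Breadth-first toward 4:
  Layer 0: {0}
  Layer 1: {6}
  Layer 2: {1,5}
  Layer 3: {2,4}
depth(4)=3, e.g. tau·tau·c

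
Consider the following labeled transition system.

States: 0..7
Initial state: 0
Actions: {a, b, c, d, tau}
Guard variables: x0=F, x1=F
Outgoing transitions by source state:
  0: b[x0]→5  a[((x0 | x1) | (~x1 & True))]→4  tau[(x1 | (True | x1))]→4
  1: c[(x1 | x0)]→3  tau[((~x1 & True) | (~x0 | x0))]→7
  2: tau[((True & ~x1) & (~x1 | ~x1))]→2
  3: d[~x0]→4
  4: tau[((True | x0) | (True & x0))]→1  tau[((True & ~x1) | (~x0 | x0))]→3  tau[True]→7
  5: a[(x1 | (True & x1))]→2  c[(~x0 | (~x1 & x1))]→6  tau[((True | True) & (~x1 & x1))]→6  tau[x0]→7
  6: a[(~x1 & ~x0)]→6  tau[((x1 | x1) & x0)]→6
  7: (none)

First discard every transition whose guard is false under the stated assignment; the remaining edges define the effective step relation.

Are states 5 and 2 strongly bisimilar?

Answer: NOT BISIMILAR

Analysis:
Refine partition for ~:
  round 0: {{0,1,2,3,4,5,6,7}}
  round 1: {{0},{1,2,4},{3},{5},{6},{7}}
  round 2: {{0},{1},{2},{3},{4},{5},{6},{7}}
8 equivalence class(es) (converged in 3)
class of 5: {5}; class of 2: {2}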